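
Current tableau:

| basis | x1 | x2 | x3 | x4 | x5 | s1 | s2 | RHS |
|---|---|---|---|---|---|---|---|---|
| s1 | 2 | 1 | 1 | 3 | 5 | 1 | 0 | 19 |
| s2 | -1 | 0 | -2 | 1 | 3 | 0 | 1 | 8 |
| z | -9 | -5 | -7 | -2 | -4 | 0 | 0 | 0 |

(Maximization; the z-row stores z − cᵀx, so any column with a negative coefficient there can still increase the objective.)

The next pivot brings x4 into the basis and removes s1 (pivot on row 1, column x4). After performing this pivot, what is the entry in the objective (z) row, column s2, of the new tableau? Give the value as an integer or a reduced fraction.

Pivot element is row 1, column x4: 3.
Normalize row 1: new (row 1, s2) = 0/3 = 0.
z-row ← z-row − (-2)·(new row 1): 0 − (-2)·0 = 0.

0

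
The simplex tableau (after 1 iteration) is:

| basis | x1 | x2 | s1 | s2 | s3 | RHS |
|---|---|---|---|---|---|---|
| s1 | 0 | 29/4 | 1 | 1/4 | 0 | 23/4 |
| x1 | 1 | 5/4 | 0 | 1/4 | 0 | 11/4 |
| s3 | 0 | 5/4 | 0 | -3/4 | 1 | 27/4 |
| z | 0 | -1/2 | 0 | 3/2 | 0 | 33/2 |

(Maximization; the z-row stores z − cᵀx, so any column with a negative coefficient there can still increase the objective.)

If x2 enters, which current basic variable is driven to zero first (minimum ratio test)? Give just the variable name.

Ratios: row 1 (s1): (23/4)/(29/4) = 23/29; row 2 (x1): (11/4)/(5/4) = 11/5; row 3 (s3): (27/4)/(5/4) = 27/5.
Minimum ratio 23/29 is in the s1 row, so s1 leaves.

s1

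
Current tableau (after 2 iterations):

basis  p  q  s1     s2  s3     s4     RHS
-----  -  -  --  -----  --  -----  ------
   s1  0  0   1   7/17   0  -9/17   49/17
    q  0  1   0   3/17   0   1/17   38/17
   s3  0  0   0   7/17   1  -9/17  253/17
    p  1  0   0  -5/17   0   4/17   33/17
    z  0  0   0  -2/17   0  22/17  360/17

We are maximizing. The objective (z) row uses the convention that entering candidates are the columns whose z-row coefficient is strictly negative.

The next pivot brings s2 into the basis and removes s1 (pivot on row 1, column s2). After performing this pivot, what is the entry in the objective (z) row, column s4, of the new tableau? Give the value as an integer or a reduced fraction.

8/7

Pivot element is row 1, column s2: 7/17.
Normalize row 1: new (row 1, s4) = (-9/17)/(7/17) = -9/7.
z-row ← z-row − (-2/17)·(new row 1): 22/17 − (-2/17)·(-9/7) = 8/7.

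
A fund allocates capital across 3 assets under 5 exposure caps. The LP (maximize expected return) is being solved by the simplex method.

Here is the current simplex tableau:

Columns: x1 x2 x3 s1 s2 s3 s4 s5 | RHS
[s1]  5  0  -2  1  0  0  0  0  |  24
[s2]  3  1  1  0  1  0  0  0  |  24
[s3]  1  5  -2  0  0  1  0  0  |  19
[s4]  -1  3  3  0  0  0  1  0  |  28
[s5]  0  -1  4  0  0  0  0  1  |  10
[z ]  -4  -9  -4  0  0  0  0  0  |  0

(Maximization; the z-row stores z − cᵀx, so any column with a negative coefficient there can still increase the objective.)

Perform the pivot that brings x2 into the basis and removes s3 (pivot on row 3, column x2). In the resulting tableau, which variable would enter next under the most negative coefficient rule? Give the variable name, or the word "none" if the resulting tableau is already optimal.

Pivot element 5. New z-row = old z-row − (-9)·(row 3/5).
Updated z-row coefficients: x1: -11/5, x2: 0, x3: -38/5, s1: 0, s2: 0, s3: 9/5, s4: 0, s5: 0.
The most negative is -38/5 in column x3, so x3 would enter next.

x3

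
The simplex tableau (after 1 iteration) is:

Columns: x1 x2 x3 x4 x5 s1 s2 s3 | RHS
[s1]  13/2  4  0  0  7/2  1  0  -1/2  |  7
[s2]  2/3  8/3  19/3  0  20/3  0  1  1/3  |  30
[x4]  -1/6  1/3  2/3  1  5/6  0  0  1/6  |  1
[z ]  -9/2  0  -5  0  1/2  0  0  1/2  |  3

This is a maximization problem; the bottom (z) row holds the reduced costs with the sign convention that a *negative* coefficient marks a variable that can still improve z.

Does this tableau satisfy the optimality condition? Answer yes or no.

Column x1 has objective-row coefficient -9/2, which is negative; an improving pivot exists, so not yet optimal.

no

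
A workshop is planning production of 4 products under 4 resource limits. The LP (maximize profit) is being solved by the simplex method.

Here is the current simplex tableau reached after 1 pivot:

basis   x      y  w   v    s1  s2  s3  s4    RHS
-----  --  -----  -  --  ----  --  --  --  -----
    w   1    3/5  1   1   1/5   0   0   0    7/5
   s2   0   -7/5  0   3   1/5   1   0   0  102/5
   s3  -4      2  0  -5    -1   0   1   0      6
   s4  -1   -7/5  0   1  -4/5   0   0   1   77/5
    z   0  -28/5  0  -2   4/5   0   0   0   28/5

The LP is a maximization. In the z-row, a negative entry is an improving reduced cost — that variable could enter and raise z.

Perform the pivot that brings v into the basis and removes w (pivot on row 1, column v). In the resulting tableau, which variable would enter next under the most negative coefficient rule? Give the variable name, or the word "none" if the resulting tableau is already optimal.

Pivot element 1. New z-row = old z-row − (-2)·(row 1/1).
Updated z-row coefficients: x: 2, y: -22/5, w: 2, v: 0, s1: 6/5, s2: 0, s3: 0, s4: 0.
The most negative is -22/5 in column y, so y would enter next.

y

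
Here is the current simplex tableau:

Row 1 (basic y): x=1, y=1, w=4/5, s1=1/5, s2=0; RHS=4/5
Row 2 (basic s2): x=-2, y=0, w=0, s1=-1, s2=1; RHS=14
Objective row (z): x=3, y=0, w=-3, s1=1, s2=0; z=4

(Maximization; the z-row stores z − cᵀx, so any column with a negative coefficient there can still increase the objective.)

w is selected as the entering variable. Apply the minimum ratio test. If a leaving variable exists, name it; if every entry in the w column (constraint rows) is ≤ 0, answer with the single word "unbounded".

y

Ratios: row 1 (y): (4/5)/(4/5) = 1; row 2 (s2): entry 0 ≤ 0, skip.
Minimum ratio is in the y row, so y leaves.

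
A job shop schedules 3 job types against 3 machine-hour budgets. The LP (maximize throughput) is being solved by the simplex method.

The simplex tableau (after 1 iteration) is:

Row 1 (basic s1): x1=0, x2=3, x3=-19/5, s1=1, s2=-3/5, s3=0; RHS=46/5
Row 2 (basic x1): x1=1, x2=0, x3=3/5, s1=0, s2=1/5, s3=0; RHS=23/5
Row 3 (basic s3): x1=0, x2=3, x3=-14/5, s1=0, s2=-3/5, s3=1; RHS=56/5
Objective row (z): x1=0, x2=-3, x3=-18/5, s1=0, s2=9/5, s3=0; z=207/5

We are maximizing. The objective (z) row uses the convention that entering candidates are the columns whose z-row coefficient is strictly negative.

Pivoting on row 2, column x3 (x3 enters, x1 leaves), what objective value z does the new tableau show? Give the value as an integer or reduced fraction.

69

Minimum ratio for x3: (23/5)/(3/5) = 23/3.
z changes by −(z-row coeff of x3)·ratio = −(-18/5)·(23/3) = 138/5.
New z = 207/5 + (138/5) = 69.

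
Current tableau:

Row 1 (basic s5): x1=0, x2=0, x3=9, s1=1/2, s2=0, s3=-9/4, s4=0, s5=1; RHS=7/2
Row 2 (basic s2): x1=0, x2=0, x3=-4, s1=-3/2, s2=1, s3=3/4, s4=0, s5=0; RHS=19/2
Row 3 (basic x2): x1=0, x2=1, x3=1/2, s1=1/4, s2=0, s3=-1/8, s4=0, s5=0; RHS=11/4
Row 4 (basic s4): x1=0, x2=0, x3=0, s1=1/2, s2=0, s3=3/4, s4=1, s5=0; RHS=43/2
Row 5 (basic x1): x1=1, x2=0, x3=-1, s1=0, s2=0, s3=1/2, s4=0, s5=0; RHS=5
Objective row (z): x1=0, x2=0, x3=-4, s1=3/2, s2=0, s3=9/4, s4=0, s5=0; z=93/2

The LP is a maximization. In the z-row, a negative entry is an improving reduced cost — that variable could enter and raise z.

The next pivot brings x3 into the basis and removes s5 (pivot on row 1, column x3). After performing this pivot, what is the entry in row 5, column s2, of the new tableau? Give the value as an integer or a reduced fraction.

0

Pivot element is row 1, column x3: 9.
Normalize row 1: new (row 1, s2) = 0/9 = 0.
row 5 ← row 5 − (-1)·(new row 1): 0 − (-1)·0 = 0.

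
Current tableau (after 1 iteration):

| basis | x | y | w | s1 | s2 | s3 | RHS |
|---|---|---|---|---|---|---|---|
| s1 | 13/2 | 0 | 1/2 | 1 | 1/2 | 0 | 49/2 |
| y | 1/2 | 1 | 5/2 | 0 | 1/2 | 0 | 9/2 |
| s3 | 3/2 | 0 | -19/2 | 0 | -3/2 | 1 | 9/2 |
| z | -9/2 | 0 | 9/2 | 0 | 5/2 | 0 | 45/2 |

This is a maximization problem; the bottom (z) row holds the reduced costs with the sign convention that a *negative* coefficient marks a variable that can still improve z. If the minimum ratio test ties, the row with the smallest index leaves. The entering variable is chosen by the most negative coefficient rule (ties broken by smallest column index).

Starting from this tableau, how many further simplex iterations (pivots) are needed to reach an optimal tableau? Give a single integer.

2

pivot: x in, s3 out → z = 36
pivot: w in, s1 out → z = 972/25
No improving column remains; optimal.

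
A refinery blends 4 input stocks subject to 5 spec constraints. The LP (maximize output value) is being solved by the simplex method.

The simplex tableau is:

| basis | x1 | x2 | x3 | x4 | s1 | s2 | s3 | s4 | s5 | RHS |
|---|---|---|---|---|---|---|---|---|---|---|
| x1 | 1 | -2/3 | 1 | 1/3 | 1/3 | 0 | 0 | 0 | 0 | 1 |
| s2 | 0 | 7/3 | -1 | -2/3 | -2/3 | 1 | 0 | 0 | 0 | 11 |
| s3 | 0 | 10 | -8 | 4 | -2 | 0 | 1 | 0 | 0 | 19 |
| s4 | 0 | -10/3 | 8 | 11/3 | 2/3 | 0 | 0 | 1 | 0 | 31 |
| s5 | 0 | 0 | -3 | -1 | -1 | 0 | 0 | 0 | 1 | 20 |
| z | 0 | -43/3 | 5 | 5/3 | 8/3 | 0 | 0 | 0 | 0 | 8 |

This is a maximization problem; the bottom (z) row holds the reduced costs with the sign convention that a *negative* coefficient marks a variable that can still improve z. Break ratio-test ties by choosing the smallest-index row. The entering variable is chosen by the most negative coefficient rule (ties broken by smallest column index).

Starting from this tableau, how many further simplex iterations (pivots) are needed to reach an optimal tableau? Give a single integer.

pivot: x2 in, s3 out → z = 1057/30
pivot: x3 in, x1 out → z = 933/14
No improving column remains; optimal.

2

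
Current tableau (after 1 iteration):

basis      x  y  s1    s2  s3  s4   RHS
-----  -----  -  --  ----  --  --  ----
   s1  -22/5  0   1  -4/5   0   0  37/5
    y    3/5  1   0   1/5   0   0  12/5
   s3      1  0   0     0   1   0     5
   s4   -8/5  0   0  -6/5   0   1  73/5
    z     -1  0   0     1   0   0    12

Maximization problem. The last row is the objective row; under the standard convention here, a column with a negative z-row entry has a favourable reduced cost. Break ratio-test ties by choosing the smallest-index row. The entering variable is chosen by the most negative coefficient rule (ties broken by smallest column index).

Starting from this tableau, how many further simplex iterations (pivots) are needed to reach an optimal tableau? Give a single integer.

pivot: x in, y out → z = 16
No improving column remains; optimal.

1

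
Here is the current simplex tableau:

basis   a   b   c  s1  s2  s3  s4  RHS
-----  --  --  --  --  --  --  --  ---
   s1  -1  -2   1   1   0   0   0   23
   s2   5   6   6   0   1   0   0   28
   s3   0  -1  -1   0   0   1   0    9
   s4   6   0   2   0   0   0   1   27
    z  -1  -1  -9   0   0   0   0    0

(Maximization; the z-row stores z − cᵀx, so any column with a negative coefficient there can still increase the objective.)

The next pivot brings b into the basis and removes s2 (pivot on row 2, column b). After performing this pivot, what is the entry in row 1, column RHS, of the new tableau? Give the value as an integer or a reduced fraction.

97/3

Pivot element is row 2, column b: 6.
Normalize row 2: new (row 2, RHS) = 28/6 = 14/3.
row 1 ← row 1 − (-2)·(new row 2): 23 − (-2)·(14/3) = 97/3.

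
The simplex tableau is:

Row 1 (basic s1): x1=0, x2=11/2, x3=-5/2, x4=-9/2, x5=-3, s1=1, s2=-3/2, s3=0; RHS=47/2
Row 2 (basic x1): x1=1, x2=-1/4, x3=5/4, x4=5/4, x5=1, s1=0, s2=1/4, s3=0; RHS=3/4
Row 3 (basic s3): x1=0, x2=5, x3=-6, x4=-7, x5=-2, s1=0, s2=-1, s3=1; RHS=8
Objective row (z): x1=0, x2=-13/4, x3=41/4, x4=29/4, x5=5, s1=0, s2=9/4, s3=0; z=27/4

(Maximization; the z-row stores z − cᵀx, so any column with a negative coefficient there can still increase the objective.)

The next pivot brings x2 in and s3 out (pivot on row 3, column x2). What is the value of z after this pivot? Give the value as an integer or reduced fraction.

Minimum ratio for x2: 8/5 = 8/5.
z changes by −(z-row coeff of x2)·ratio = −(-13/4)·(8/5) = 26/5.
New z = 27/4 + (26/5) = 239/20.

239/20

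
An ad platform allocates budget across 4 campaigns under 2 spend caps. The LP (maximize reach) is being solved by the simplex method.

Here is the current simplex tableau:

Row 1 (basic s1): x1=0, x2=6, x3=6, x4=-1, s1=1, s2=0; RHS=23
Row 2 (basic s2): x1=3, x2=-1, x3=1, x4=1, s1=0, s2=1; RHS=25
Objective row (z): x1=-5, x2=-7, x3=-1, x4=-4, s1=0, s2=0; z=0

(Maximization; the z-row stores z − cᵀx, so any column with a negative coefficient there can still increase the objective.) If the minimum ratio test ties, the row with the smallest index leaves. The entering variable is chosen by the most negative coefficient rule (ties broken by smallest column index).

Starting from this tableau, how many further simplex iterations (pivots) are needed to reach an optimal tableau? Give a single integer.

2

pivot: x2 in, s1 out → z = 161/6
pivot: x4 in, s2 out → z = 1028/5
No improving column remains; optimal.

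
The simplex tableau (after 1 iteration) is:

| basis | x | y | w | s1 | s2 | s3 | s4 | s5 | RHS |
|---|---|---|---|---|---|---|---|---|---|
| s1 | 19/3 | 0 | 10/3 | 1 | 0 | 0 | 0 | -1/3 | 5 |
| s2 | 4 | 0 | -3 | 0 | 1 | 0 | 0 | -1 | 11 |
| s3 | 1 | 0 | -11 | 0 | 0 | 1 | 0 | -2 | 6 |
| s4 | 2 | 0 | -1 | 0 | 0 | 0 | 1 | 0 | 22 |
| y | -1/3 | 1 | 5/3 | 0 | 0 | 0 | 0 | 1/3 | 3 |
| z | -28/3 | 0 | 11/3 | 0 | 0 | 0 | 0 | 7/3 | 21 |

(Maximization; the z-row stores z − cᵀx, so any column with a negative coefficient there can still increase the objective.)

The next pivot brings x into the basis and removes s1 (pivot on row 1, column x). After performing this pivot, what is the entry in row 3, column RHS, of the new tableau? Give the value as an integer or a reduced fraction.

Pivot element is row 1, column x: 19/3.
Normalize row 1: new (row 1, RHS) = 5/(19/3) = 15/19.
row 3 ← row 3 − 1·(new row 1): 6 − 1·(15/19) = 99/19.

99/19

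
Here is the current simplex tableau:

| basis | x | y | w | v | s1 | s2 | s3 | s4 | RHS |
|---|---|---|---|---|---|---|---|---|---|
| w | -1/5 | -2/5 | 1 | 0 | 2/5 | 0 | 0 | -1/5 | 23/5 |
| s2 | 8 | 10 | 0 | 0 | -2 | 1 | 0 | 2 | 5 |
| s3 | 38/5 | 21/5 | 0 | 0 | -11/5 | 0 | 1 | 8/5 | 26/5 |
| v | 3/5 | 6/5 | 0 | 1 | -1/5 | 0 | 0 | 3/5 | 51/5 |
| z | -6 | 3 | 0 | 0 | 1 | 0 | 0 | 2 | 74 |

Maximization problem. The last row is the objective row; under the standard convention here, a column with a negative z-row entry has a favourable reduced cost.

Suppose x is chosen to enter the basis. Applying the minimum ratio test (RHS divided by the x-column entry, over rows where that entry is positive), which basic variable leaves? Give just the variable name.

Ratios: row 1 (w): entry -1/5 ≤ 0, skip; row 2 (s2): 5/8 = 5/8; row 3 (s3): (26/5)/(38/5) = 13/19; row 4 (v): (51/5)/(3/5) = 17.
Minimum ratio 5/8 is in the s2 row, so s2 leaves.

s2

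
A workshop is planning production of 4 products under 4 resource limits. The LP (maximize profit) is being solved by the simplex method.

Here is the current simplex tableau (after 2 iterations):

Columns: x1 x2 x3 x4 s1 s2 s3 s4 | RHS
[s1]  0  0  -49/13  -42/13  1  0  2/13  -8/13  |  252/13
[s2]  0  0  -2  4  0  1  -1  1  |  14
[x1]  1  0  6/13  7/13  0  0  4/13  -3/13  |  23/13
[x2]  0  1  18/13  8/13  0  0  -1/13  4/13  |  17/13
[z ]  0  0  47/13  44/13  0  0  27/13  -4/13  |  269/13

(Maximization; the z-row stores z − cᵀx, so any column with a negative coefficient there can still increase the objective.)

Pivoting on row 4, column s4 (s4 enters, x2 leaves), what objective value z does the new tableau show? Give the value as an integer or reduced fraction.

22

Minimum ratio for s4: (17/13)/(4/13) = 17/4.
z changes by −(z-row coeff of s4)·ratio = −(-4/13)·(17/4) = 17/13.
New z = 269/13 + (17/13) = 22.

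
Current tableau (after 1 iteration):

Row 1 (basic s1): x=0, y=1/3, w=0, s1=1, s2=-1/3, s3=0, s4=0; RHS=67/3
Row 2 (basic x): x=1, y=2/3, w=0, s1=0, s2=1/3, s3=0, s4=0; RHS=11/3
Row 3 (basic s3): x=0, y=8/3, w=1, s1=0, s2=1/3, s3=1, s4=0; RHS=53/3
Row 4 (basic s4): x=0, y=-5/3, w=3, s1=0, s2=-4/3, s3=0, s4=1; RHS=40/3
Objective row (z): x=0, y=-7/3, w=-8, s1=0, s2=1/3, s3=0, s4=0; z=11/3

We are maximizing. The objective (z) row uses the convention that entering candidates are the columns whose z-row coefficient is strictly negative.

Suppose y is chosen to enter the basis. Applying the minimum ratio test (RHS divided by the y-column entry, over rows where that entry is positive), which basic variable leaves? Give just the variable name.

Ratios: row 1 (s1): (67/3)/(1/3) = 67; row 2 (x): (11/3)/(2/3) = 11/2; row 3 (s3): (53/3)/(8/3) = 53/8; row 4 (s4): entry -5/3 ≤ 0, skip.
Minimum ratio 11/2 is in the x row, so x leaves.

x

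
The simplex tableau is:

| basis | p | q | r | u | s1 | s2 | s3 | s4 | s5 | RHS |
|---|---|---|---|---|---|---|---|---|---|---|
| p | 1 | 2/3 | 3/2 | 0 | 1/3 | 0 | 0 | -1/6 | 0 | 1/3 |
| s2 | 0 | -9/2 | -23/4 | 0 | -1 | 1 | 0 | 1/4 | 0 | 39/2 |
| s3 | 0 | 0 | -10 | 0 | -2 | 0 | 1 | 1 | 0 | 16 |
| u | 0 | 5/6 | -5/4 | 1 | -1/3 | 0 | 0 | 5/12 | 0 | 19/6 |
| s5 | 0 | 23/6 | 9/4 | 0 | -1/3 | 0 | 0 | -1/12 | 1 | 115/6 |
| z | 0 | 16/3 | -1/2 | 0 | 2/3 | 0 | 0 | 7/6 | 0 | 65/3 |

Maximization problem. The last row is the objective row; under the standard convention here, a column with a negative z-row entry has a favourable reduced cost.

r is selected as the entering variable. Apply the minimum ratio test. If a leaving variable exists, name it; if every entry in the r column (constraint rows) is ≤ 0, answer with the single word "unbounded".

Ratios: row 1 (p): (1/3)/(3/2) = 2/9; row 2 (s2): entry -23/4 ≤ 0, skip; row 3 (s3): entry -10 ≤ 0, skip; row 4 (u): entry -5/4 ≤ 0, skip; row 5 (s5): (115/6)/(9/4) = 230/27.
Minimum ratio is in the p row, so p leaves.

p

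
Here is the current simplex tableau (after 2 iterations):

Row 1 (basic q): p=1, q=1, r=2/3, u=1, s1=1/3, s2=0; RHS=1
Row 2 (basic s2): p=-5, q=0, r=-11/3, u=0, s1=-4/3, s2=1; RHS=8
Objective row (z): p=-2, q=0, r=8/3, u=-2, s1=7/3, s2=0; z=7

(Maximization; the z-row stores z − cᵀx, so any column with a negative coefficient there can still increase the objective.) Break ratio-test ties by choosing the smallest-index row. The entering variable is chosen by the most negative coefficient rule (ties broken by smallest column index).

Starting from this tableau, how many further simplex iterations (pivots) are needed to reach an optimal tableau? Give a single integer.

pivot: p in, q out → z = 9
No improving column remains; optimal.

1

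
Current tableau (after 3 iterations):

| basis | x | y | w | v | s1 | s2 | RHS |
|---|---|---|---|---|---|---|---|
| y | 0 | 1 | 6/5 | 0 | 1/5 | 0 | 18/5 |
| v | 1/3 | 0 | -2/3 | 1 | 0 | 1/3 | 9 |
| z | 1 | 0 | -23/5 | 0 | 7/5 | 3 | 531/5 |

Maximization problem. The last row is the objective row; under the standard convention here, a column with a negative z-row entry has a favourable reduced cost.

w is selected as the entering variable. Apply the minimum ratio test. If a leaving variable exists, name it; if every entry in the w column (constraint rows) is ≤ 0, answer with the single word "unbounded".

Ratios: row 1 (y): (18/5)/(6/5) = 3; row 2 (v): entry -2/3 ≤ 0, skip.
Minimum ratio is in the y row, so y leaves.

y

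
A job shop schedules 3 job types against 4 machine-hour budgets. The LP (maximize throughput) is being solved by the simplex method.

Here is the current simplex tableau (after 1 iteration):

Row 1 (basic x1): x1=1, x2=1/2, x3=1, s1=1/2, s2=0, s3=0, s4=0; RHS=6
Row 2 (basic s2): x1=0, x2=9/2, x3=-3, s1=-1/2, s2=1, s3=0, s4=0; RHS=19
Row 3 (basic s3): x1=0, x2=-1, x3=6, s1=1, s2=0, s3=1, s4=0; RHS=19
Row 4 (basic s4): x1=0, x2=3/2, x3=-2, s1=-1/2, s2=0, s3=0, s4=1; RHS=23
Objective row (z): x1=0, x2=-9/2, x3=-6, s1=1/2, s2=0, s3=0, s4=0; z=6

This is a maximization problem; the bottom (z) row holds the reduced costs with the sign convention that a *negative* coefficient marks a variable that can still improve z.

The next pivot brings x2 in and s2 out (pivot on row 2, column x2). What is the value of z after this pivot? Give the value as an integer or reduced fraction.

Minimum ratio for x2: 19/(9/2) = 38/9.
z changes by −(z-row coeff of x2)·ratio = −(-9/2)·(38/9) = 19.
New z = 6 + 19 = 25.

25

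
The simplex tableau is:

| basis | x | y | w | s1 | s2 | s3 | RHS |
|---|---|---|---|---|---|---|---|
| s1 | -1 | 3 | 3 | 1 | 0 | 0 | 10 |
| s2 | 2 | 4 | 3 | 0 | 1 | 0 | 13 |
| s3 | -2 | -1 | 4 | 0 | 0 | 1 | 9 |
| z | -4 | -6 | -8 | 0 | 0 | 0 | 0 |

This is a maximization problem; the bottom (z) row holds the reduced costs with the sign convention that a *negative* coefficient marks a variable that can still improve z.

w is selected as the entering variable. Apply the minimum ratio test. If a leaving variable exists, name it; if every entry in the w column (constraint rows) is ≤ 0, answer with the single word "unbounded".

s3

Ratios: row 1 (s1): 10/3 = 10/3; row 2 (s2): 13/3 = 13/3; row 3 (s3): 9/4 = 9/4.
Minimum ratio is in the s3 row, so s3 leaves.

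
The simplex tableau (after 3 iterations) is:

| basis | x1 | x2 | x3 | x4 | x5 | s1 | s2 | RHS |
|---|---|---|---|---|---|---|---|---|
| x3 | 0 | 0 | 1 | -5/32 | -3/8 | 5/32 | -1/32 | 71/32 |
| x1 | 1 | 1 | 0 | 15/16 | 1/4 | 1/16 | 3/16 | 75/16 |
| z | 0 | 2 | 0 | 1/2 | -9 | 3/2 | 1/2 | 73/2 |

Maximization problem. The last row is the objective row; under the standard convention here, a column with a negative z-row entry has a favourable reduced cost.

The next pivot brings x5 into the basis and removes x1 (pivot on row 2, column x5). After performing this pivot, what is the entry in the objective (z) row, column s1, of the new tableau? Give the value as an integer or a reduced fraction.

Pivot element is row 2, column x5: 1/4.
Normalize row 2: new (row 2, s1) = (1/16)/(1/4) = 1/4.
z-row ← z-row − (-9)·(new row 2): 3/2 − (-9)·(1/4) = 15/4.

15/4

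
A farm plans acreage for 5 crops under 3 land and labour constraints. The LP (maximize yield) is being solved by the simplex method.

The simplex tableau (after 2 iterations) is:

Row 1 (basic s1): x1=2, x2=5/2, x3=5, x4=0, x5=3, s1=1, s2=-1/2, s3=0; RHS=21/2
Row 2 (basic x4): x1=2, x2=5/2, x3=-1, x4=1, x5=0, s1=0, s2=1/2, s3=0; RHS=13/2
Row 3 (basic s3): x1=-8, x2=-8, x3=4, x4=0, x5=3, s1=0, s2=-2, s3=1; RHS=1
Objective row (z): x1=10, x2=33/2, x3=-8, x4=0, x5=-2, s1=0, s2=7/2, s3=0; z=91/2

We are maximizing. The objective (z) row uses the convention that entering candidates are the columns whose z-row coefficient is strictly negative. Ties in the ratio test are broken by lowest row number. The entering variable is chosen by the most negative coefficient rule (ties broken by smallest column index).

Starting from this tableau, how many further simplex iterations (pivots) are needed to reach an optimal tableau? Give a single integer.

pivot: x3 in, s3 out → z = 95/2
pivot: x1 in, s1 out → z = 417/8
No improving column remains; optimal.

2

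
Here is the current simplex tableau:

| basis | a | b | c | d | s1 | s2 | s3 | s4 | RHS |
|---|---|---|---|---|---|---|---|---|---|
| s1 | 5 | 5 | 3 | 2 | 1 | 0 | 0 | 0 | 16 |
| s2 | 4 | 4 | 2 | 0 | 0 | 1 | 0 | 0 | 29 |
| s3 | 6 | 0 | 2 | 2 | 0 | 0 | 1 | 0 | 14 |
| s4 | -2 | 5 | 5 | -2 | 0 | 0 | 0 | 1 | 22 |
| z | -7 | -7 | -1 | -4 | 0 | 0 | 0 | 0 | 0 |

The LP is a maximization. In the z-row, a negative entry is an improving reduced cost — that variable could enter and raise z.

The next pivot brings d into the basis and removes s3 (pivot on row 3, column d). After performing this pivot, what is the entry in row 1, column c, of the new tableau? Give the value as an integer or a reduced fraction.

1

Pivot element is row 3, column d: 2.
Normalize row 3: new (row 3, c) = 2/2 = 1.
row 1 ← row 1 − 2·(new row 3): 3 − 2·1 = 1.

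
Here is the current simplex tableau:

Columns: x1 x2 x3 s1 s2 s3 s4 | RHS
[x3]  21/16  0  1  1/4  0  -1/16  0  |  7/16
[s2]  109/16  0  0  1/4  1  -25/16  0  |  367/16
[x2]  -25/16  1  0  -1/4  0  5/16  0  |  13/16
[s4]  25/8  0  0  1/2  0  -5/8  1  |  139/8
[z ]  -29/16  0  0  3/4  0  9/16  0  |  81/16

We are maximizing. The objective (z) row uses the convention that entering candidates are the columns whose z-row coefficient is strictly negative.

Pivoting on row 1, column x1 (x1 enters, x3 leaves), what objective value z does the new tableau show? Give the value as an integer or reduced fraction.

Minimum ratio for x1: (7/16)/(21/16) = 1/3.
z changes by −(z-row coeff of x1)·ratio = −(-29/16)·(1/3) = 29/48.
New z = 81/16 + (29/48) = 17/3.

17/3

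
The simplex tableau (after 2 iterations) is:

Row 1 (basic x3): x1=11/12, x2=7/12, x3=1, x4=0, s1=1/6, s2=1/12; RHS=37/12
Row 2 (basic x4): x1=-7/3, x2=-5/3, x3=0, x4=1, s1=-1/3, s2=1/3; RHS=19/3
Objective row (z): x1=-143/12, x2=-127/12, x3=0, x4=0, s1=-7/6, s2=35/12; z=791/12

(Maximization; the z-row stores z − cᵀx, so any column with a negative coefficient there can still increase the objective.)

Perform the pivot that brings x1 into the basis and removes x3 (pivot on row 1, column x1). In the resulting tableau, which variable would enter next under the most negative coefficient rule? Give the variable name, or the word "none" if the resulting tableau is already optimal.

Pivot element 11/12. New z-row = old z-row − (-143/12)·(row 1/(11/12)).
Updated z-row coefficients: x1: 0, x2: -3, x3: 13, x4: 0, s1: 1, s2: 4.
The most negative is -3 in column x2, so x2 would enter next.

x2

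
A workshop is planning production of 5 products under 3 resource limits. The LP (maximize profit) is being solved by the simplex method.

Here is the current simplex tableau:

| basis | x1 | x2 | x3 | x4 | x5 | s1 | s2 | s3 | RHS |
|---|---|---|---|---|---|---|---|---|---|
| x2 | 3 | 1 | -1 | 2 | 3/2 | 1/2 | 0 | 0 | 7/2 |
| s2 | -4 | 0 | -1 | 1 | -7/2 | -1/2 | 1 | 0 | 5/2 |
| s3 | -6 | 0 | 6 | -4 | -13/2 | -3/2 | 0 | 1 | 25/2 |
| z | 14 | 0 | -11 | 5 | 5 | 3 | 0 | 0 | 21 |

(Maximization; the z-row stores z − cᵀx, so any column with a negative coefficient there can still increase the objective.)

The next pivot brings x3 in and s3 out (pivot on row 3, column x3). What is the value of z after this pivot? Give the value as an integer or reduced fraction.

Minimum ratio for x3: (25/2)/6 = 25/12.
z changes by −(z-row coeff of x3)·ratio = −(-11)·(25/12) = 275/12.
New z = 21 + (275/12) = 527/12.

527/12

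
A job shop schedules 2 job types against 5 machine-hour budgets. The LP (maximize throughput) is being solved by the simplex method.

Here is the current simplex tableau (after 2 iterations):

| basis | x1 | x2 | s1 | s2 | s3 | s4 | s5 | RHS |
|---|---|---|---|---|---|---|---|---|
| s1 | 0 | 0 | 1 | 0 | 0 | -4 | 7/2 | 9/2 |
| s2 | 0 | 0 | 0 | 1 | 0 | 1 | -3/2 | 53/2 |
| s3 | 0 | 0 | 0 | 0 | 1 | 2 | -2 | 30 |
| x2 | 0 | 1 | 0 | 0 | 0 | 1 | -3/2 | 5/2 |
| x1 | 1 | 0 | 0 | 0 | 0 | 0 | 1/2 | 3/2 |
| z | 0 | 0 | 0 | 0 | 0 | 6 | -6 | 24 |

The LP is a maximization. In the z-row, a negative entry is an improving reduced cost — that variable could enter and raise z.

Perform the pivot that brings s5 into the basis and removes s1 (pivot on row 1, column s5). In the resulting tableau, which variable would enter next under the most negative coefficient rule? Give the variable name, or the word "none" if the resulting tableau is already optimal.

Pivot element 7/2. New z-row = old z-row − (-6)·(row 1/(7/2)).
Updated z-row coefficients: x1: 0, x2: 0, s1: 12/7, s2: 0, s3: 0, s4: -6/7, s5: 0.
The most negative is -6/7 in column s4, so s4 would enter next.

s4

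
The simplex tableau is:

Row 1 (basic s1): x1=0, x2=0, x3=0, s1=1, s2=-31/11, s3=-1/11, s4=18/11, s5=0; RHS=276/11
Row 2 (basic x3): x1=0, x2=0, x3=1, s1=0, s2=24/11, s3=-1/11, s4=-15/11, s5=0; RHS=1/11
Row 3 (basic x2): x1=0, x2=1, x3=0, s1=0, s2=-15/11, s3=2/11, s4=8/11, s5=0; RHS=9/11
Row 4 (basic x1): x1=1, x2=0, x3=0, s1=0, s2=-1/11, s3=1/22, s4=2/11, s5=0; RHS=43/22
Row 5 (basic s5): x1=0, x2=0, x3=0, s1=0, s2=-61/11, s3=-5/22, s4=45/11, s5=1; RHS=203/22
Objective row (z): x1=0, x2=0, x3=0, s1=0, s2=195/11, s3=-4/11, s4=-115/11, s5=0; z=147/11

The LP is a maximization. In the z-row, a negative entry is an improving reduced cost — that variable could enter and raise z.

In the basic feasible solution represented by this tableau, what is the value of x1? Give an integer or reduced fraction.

x1 is basic (row 4); its value is the RHS of that row: 43/22.

43/22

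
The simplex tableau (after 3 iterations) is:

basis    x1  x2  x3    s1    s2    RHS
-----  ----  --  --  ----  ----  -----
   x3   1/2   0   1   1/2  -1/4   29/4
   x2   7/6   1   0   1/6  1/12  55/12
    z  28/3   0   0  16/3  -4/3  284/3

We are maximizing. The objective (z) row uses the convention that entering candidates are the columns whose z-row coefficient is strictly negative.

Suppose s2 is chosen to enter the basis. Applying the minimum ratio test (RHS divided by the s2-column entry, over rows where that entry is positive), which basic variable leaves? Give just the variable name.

x2

Ratios: row 1 (x3): entry -1/4 ≤ 0, skip; row 2 (x2): (55/12)/(1/12) = 55.
Minimum ratio 55 is in the x2 row, so x2 leaves.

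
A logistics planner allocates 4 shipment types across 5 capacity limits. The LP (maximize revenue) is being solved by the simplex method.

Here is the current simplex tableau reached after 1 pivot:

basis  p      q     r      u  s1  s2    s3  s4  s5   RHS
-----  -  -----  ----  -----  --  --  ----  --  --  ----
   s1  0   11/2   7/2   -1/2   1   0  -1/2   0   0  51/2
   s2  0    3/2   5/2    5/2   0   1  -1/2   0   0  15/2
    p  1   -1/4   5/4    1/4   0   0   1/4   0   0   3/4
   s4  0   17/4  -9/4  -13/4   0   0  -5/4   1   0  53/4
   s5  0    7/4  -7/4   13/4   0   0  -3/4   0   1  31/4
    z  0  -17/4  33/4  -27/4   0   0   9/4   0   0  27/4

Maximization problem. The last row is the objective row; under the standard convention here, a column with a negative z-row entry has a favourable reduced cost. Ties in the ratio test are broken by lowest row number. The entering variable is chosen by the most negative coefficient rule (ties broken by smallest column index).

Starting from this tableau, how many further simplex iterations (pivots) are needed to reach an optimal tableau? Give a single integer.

pivot: u in, s5 out → z = 297/13
pivot: q in, s4 out → z = 25
No improving column remains; optimal.

2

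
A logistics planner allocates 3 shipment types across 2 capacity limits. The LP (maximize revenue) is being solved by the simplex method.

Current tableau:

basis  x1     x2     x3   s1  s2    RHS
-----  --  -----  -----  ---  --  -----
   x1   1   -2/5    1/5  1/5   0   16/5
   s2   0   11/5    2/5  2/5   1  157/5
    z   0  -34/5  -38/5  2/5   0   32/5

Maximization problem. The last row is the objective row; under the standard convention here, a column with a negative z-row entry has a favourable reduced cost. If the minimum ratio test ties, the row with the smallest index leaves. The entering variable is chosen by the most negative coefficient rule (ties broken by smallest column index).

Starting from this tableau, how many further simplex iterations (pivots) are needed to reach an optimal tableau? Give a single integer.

pivot: x3 in, x1 out → z = 128
pivot: x2 in, s2 out → z = 934/3
No improving column remains; optimal.

2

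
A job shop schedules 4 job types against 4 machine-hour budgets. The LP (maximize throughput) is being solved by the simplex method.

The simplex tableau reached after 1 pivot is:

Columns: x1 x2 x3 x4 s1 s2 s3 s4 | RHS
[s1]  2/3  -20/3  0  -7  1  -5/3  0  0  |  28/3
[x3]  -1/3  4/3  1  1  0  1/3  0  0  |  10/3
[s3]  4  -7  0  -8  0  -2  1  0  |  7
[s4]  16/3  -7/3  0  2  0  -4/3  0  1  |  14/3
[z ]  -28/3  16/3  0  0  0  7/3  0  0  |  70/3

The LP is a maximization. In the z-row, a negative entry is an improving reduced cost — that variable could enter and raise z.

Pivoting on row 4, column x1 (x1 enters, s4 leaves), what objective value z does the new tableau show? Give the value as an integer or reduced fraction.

63/2

Minimum ratio for x1: (14/3)/(16/3) = 7/8.
z changes by −(z-row coeff of x1)·ratio = −(-28/3)·(7/8) = 49/6.
New z = 70/3 + (49/6) = 63/2.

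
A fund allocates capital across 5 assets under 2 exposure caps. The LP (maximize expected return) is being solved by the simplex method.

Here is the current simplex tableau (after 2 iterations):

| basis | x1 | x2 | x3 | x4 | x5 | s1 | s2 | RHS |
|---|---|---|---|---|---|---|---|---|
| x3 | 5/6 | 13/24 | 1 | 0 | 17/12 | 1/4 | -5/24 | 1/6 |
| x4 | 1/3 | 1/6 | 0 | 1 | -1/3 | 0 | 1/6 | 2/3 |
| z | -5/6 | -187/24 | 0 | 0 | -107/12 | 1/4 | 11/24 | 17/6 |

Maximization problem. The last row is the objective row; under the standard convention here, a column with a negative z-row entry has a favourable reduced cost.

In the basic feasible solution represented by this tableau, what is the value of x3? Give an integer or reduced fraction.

x3 is basic (row 1); its value is the RHS of that row: 1/6.

1/6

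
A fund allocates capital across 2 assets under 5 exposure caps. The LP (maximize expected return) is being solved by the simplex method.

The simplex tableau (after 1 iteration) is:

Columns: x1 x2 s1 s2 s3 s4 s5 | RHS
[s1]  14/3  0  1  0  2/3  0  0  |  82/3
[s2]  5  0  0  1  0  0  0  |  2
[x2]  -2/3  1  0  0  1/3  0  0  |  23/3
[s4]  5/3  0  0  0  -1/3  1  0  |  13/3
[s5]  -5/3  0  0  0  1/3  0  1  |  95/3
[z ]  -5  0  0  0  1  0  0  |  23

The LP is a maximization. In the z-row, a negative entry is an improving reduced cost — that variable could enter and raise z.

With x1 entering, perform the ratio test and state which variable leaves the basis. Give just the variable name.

Ratios: row 1 (s1): (82/3)/(14/3) = 41/7; row 2 (s2): 2/5 = 2/5; row 3 (x2): entry -2/3 ≤ 0, skip; row 4 (s4): (13/3)/(5/3) = 13/5; row 5 (s5): entry -5/3 ≤ 0, skip.
Minimum ratio 2/5 is in the s2 row, so s2 leaves.

s2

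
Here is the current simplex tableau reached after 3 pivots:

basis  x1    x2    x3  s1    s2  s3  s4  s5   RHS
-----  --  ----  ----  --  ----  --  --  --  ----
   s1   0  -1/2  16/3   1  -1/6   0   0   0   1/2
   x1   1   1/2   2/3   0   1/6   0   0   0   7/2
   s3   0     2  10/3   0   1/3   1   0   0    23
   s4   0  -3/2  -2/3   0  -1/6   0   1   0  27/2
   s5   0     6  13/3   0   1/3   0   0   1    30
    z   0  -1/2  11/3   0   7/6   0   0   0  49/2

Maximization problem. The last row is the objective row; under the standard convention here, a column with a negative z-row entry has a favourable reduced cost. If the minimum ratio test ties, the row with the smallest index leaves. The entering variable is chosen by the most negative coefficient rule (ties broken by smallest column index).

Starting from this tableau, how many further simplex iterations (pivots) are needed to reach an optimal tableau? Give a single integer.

1

pivot: x2 in, s5 out → z = 27
No improving column remains; optimal.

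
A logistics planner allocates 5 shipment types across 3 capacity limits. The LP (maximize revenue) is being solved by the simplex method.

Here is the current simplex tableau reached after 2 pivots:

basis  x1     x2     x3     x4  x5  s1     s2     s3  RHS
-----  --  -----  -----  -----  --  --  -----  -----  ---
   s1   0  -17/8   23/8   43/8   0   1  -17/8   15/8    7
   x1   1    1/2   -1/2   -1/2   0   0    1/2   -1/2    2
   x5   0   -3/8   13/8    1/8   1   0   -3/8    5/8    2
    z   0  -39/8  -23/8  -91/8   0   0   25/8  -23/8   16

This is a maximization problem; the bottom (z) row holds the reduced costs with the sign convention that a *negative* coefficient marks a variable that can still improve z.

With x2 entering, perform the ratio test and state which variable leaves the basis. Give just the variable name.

Ratios: row 1 (s1): entry -17/8 ≤ 0, skip; row 2 (x1): 2/(1/2) = 4; row 3 (x5): entry -3/8 ≤ 0, skip.
Minimum ratio 4 is in the x1 row, so x1 leaves.

x1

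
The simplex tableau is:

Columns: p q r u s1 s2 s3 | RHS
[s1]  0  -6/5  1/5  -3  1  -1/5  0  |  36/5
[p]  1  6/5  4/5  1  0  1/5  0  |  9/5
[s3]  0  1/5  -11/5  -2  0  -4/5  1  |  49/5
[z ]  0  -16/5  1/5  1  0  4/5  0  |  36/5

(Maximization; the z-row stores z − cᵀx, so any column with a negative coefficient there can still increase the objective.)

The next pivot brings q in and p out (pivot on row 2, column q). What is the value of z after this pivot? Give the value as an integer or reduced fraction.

12

Minimum ratio for q: (9/5)/(6/5) = 3/2.
z changes by −(z-row coeff of q)·ratio = −(-16/5)·(3/2) = 24/5.
New z = 36/5 + (24/5) = 12.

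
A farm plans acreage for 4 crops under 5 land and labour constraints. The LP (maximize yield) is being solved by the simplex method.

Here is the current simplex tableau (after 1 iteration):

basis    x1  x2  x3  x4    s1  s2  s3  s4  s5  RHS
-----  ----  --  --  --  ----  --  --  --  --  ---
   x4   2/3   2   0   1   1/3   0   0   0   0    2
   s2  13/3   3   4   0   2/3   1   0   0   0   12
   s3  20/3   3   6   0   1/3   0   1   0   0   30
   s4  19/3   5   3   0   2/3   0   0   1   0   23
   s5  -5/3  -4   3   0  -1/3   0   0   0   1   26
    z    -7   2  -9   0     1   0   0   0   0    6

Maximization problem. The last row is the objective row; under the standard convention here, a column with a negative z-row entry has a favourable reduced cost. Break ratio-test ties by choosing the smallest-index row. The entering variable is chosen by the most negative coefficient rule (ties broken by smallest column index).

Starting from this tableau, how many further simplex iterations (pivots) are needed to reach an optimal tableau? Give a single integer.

1

pivot: x3 in, s2 out → z = 33
No improving column remains; optimal.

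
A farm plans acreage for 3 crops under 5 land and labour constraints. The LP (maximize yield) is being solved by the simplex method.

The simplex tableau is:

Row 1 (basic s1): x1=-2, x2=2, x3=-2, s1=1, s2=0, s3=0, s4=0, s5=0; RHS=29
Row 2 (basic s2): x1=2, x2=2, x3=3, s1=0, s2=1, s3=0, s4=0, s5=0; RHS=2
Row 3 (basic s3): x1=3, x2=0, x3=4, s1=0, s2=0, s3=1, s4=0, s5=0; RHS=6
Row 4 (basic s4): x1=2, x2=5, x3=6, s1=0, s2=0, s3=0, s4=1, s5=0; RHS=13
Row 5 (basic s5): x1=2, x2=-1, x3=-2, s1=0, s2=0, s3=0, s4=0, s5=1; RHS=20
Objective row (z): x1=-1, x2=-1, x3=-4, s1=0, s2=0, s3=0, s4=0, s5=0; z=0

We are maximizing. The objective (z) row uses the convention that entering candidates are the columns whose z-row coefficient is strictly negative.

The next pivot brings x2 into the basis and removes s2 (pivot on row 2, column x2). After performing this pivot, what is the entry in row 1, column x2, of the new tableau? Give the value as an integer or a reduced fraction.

0

Pivot element is row 2, column x2: 2.
Normalize row 2: new (row 2, x2) = 2/2 = 1.
row 1 ← row 1 − 2·(new row 2): 2 − 2·1 = 0.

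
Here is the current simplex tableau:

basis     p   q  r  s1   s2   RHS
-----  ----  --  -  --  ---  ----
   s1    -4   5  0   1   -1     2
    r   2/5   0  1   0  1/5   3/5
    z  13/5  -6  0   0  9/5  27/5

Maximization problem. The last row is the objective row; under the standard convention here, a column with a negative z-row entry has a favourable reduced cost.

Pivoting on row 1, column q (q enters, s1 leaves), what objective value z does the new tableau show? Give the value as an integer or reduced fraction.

39/5

Minimum ratio for q: 2/5 = 2/5.
z changes by −(z-row coeff of q)·ratio = −(-6)·(2/5) = 12/5.
New z = 27/5 + (12/5) = 39/5.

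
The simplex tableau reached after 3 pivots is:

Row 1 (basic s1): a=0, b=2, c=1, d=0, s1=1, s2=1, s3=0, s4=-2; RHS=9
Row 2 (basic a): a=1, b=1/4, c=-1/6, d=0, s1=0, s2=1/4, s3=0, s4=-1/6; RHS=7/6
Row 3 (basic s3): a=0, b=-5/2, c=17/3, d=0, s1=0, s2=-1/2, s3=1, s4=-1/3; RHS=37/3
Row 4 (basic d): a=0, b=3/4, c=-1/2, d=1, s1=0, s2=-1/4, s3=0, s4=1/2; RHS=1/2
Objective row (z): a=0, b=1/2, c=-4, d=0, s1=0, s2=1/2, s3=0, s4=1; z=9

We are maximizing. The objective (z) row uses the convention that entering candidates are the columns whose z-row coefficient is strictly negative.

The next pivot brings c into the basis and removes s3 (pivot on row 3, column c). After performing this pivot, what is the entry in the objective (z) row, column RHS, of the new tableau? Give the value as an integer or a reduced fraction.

Pivot element is row 3, column c: 17/3.
Normalize row 3: new (row 3, RHS) = (37/3)/(17/3) = 37/17.
z-row ← z-row − (-4)·(new row 3): 9 − (-4)·(37/17) = 301/17.

301/17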